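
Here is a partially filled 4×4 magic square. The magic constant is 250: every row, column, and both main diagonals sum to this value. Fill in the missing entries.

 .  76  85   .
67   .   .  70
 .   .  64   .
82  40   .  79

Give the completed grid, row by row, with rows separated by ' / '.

Row 4: 82 + 40 + 79 + ? = 250, so (4,3) = 49.
The remaining cell in column 3 is (2,3) = 250 − 198 = 52.
Row 2 must total 250; the given cells sum to 189, so (2,2) = 61.
Using column 2: 76 + 61 + 40 + ? → (3,2) = 250 − 177 = 73.
Main diagonal: 61 + 64 + 79 + ? = 250, so (1,1) = 46.
Anti-diagonal must total 250; the given cells sum to 207, so (1,4) = 43.
Column 1: 46 + 67 + 82 + ? = 250, so (3,1) = 55.
Using column 4: 43 + 70 + 79 + ? → (3,4) = 250 − 192 = 58.

46 76 85 43 / 67 61 52 70 / 55 73 64 58 / 82 40 49 79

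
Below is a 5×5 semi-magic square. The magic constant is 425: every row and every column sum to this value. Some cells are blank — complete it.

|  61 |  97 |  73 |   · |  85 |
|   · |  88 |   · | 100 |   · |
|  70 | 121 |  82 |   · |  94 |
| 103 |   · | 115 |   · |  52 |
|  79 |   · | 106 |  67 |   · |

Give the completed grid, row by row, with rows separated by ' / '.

61 97 73 109 85 / 112 88 49 100 76 / 70 121 82 58 94 / 103 64 115 91 52 / 79 55 106 67 118

Row 1: 61 + 97 + 73 + 85 + ? = 425, so (1,4) = 109.
The remaining cell in row 3 is (3,4) = 425 − 367 = 58.
From column 1, 425 − (61 + 70 + 103 + 79) gives (2,1) = 112.
The remaining cell in column 3 is (2,3) = 425 − 376 = 49.
The remaining cell in column 4 is (4,4) = 425 − 334 = 91.
Row 2 needs 425; the known cells sum to 349, so (2,5) = 76.
Row 4 must total 425; the given cells sum to 361, so (4,2) = 64.
Using column 2: 97 + 88 + 121 + 64 + ? → (5,2) = 425 − 370 = 55.
Using column 5: 85 + 76 + 94 + 52 + ? → (5,5) = 425 − 307 = 118.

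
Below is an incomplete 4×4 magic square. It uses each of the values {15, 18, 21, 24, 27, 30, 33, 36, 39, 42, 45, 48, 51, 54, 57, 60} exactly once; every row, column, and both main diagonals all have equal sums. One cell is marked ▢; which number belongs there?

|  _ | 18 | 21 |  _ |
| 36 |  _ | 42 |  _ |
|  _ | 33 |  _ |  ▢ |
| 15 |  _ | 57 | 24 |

The 16 entries sum to 600, so each line sums to 600/4 = 150.
Row 4 must total 150; the given cells sum to 96, so (4,2) = 54.
From column 2, 150 − (18 + 33 + 54) gives (2,2) = 45.
From column 3, 150 − (21 + 42 + 57) gives (3,3) = 30.
From main diagonal, 150 − (45 + 30 + 24) gives (1,1) = 51.
Using anti-diagonal: 42 + 33 + 15 + ? → (1,4) = 150 − 90 = 60.
Row 2: 36 + 45 + 42 + ? = 150, so (2,4) = 27.
From column 1, 150 − (51 + 36 + 15) gives (3,1) = 48.
Column 4: 60 + 27 + 24 + ? = 150, so (3,4) = 39.

39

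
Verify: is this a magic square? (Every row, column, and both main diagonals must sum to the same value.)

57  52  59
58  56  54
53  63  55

Row 1: 57 + 52 + 59 = 168.
Row 2: 58 + 56 + 54 = 168.
Row 3: 53 + 63 + 55 = 171.
Column 1: 57 + 58 + 53 = 168.
Column 2: 52 + 56 + 63 = 171.
Column 3: 59 + 54 + 55 = 168.
Main diagonal: 57 + 56 + 55 = 168.
Anti-diagonal: 59 + 56 + 53 = 168.

No — column 2 sums to 171 but column 1 sums to 168.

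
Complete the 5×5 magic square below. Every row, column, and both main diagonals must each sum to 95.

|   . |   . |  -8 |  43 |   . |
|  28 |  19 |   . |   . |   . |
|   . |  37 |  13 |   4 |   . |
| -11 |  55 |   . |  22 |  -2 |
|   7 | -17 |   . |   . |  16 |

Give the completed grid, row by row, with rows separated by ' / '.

From row 4, 95 − (-11 + 55 + 22 + (-2)) gives (4,3) = 31.
Using column 2: 19 + 37 + 55 + (-17) + ? → (1,2) = 95 − 94 = 1.
From main diagonal, 95 − (19 + 13 + 22 + 16) gives (1,1) = 25.
Row 1 needs 95; the known cells sum to 61, so (1,5) = 34.
From column 1, 95 − (25 + 28 + (-11) + 7) gives (3,1) = 46.
The remaining cell in anti-diagonal is (2,4) = 95 − 109 = -14.
From row 3, 95 − (46 + 37 + 13 + 4) gives (3,5) = -5.
Column 4: 43 + (-14) + 4 + 22 + ? = 95, so (5,4) = 40.
Column 5 must total 95; the given cells sum to 43, so (2,5) = 52.
Row 2 must total 95; the given cells sum to 85, so (2,3) = 10.
Using row 5: 7 + (-17) + 40 + 16 + ? → (5,3) = 95 − 46 = 49.

25 1 -8 43 34 / 28 19 10 -14 52 / 46 37 13 4 -5 / -11 55 31 22 -2 / 7 -17 49 40 16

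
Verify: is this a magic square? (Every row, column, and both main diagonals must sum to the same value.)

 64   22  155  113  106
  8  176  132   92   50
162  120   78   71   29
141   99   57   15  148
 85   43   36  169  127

Row 1: 64 + 22 + 155 + 113 + 106 = 460.
Row 2: 8 + 176 + 132 + 92 + 50 = 458.
Row 3: 162 + 120 + 78 + 71 + 29 = 460.
Row 4: 141 + 99 + 57 + 15 + 148 = 460.
Row 5: 85 + 43 + 36 + 169 + 127 = 460.
Column 1: 64 + 8 + 162 + 141 + 85 = 460.
Column 2: 22 + 176 + 120 + 99 + 43 = 460.
Column 3: 155 + 132 + 78 + 57 + 36 = 458.
Column 4: 113 + 92 + 71 + 15 + 169 = 460.
Column 5: 106 + 50 + 29 + 148 + 127 = 460.
Main diagonal: 64 + 176 + 78 + 15 + 127 = 460.
Anti-diagonal: 106 + 92 + 78 + 99 + 85 = 460.

No — row 2 sums to 458 but main diagonal sums to 460.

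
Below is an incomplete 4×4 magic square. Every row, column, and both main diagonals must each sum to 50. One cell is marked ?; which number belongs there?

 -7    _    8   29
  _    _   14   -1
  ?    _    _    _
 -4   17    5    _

Row 1: -7 + 8 + 29 + ? = 50, so (1,2) = 20.
Row 4 must total 50; the given cells sum to 18, so (4,4) = 32.
Column 3: 8 + 14 + 5 + ? = 50, so (3,3) = 23.
Column 4: 29 + (-1) + 32 + ? = 50, so (3,4) = -10.
The remaining cell in main diagonal is (2,2) = 50 − 48 = 2.
Anti-diagonal: 29 + 14 + (-4) + ? = 50, so (3,2) = 11.
Row 2: 2 + 14 + (-1) + ? = 50, so (2,1) = 35.
From row 3, 50 − (11 + 23 + (-10)) gives (3,1) = 26.

26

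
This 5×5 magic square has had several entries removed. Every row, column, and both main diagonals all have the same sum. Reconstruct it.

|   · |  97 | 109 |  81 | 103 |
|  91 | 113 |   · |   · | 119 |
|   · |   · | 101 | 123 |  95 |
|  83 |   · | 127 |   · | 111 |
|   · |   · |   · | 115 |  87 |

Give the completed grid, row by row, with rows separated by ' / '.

Column 5 is already complete: 103 + 119 + 95 + 111 + 87 = 515, so that is the magic constant.
Row 1 needs 515; the known cells sum to 390, so (1,1) = 125.
Main diagonal needs 515; the known cells sum to 426, so (4,4) = 89.
The remaining cell in row 4 is (4,2) = 515 − 410 = 105.
Column 4: 81 + 123 + 89 + 115 + ? = 515, so (2,4) = 107.
Using anti-diagonal: 103 + 107 + 101 + 105 + ? → (5,1) = 515 − 416 = 99.
Row 2 must total 515; the given cells sum to 430, so (2,3) = 85.
The remaining cell in column 1 is (3,1) = 515 − 398 = 117.
Column 3: 109 + 85 + 101 + 127 + ? = 515, so (5,3) = 93.
The remaining cell in row 3 is (3,2) = 515 − 436 = 79.
Row 5 must total 515; the given cells sum to 394, so (5,2) = 121.

125 97 109 81 103 / 91 113 85 107 119 / 117 79 101 123 95 / 83 105 127 89 111 / 99 121 93 115 87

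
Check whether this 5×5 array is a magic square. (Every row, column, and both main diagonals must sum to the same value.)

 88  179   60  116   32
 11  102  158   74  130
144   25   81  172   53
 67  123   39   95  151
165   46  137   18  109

Row 1: 88 + 179 + 60 + 116 + 32 = 475.
Row 2: 11 + 102 + 158 + 74 + 130 = 475.
Row 3: 144 + 25 + 81 + 172 + 53 = 475.
Row 4: 67 + 123 + 39 + 95 + 151 = 475.
Row 5: 165 + 46 + 137 + 18 + 109 = 475.
Column 1: 88 + 11 + 144 + 67 + 165 = 475.
Column 2: 179 + 102 + 25 + 123 + 46 = 475.
Column 3: 60 + 158 + 81 + 39 + 137 = 475.
Column 4: 116 + 74 + 172 + 95 + 18 = 475.
Column 5: 32 + 130 + 53 + 151 + 109 = 475.
Main diagonal: 88 + 102 + 81 + 95 + 109 = 475.
Anti-diagonal: 32 + 74 + 81 + 123 + 165 = 475.
All lines sum to 475.

Yes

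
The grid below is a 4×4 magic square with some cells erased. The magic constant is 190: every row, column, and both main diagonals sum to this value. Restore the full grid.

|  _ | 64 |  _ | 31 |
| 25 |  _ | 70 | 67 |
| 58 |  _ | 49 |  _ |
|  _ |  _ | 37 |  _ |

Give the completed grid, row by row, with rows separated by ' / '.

Row 2: 25 + 70 + 67 + ? = 190, so (2,2) = 28.
From column 3, 190 − (70 + 49 + 37) gives (1,3) = 34.
From row 1, 190 − (64 + 34 + 31) gives (1,1) = 61.
Column 1: 61 + 25 + 58 + ? = 190, so (4,1) = 46.
From main diagonal, 190 − (61 + 28 + 49) gives (4,4) = 52.
Using anti-diagonal: 31 + 70 + 46 + ? → (3,2) = 190 − 147 = 43.
Row 3: 58 + 43 + 49 + ? = 190, so (3,4) = 40.
Row 4 needs 190; the known cells sum to 135, so (4,2) = 55.

61 64 34 31 / 25 28 70 67 / 58 43 49 40 / 46 55 37 52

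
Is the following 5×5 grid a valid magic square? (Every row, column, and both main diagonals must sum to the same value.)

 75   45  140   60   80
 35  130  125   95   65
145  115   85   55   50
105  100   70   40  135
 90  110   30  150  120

No — column 3 sums to 450 but column 4 sums to 400.

Row 1: 75 + 45 + 140 + 60 + 80 = 400.
Row 2: 35 + 130 + 125 + 95 + 65 = 450.
Row 3: 145 + 115 + 85 + 55 + 50 = 450.
Row 4: 105 + 100 + 70 + 40 + 135 = 450.
Row 5: 90 + 110 + 30 + 150 + 120 = 500.
Column 1: 75 + 35 + 145 + 105 + 90 = 450.
Column 2: 45 + 130 + 115 + 100 + 110 = 500.
Column 3: 140 + 125 + 85 + 70 + 30 = 450.
Column 4: 60 + 95 + 55 + 40 + 150 = 400.
Column 5: 80 + 65 + 50 + 135 + 120 = 450.
Main diagonal: 75 + 130 + 85 + 40 + 120 = 450.
Anti-diagonal: 80 + 95 + 85 + 100 + 90 = 450.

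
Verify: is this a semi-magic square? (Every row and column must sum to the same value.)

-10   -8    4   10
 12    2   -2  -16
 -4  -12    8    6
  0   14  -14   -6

No — column 4 sums to -6 but row 3 sums to -2.

Row 1: -10 + (-8) + 4 + 10 = -4.
Row 2: 12 + 2 + (-2) + (-16) = -4.
Row 3: -4 + (-12) + 8 + 6 = -2.
Row 4: 0 + 14 + (-14) + (-6) = -6.
Column 1: -10 + 12 + (-4) + 0 = -2.
Column 2: -8 + 2 + (-12) + 14 = -4.
Column 3: 4 + (-2) + 8 + (-14) = -4.
Column 4: 10 + (-16) + 6 + (-6) = -6.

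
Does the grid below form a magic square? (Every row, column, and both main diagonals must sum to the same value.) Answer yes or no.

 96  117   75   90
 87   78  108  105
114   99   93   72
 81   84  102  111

Row 1: 96 + 117 + 75 + 90 = 378.
Row 2: 87 + 78 + 108 + 105 = 378.
Row 3: 114 + 99 + 93 + 72 = 378.
Row 4: 81 + 84 + 102 + 111 = 378.
Column 1: 96 + 87 + 114 + 81 = 378.
Column 2: 117 + 78 + 99 + 84 = 378.
Column 3: 75 + 108 + 93 + 102 = 378.
Column 4: 90 + 105 + 72 + 111 = 378.
Main diagonal: 96 + 78 + 93 + 111 = 378.
Anti-diagonal: 90 + 108 + 99 + 81 = 378.
All lines sum to 378.

Yes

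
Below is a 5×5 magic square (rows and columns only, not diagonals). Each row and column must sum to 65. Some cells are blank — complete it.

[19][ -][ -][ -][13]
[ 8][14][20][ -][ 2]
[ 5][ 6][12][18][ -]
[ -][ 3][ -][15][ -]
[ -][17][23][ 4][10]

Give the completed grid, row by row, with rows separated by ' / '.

Row 2 must total 65; the given cells sum to 44, so (2,4) = 21.
From row 3, 65 − (5 + 6 + 12 + 18) gives (3,5) = 24.
Row 5: 17 + 23 + 4 + 10 + ? = 65, so (5,1) = 11.
From column 1, 65 − (19 + 8 + 5 + 11) gives (4,1) = 22.
From column 2, 65 − (14 + 6 + 3 + 17) gives (1,2) = 25.
Column 4 must total 65; the given cells sum to 58, so (1,4) = 7.
From column 5, 65 − (13 + 2 + 24 + 10) gives (4,5) = 16.
From row 1, 65 − (19 + 25 + 7 + 13) gives (1,3) = 1.
From row 4, 65 − (22 + 3 + 15 + 16) gives (4,3) = 9.

19 25 1 7 13 / 8 14 20 21 2 / 5 6 12 18 24 / 22 3 9 15 16 / 11 17 23 4 10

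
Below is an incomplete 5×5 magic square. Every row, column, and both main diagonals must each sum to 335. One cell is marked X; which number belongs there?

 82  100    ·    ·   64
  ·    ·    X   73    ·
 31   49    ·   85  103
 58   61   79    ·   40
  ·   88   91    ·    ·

55

Row 3 must total 335; the given cells sum to 268, so (3,3) = 67.
Row 4 must total 335; the given cells sum to 238, so (4,4) = 97.
From column 2, 335 − (100 + 49 + 61 + 88) gives (2,2) = 37.
From main diagonal, 335 − (82 + 37 + 67 + 97) gives (5,5) = 52.
Anti-diagonal: 64 + 73 + 67 + 61 + ? = 335, so (5,1) = 70.
From row 5, 335 − (70 + 88 + 91 + 52) gives (5,4) = 34.
Column 1: 82 + 31 + 58 + 70 + ? = 335, so (2,1) = 94.
The remaining cell in column 4 is (1,4) = 335 − 289 = 46.
The remaining cell in column 5 is (2,5) = 335 − 259 = 76.
From row 1, 335 − (82 + 100 + 46 + 64) gives (1,3) = 43.
From row 2, 335 − (94 + 37 + 73 + 76) gives (2,3) = 55.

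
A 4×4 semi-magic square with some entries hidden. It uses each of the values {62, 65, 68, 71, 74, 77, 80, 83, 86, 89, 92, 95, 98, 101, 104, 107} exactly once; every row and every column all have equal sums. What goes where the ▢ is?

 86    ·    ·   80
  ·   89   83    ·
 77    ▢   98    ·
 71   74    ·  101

The 16 entries sum to 1352, so each line sums to 1352/4 = 338.
From row 4, 338 − (71 + 74 + 101) gives (4,3) = 92.
Column 1 needs 338; the known cells sum to 234, so (2,1) = 104.
Column 3 must total 338; the given cells sum to 273, so (1,3) = 65.
Using row 1: 86 + 65 + 80 + ? → (1,2) = 338 − 231 = 107.
From row 2, 338 − (104 + 89 + 83) gives (2,4) = 62.
Using column 2: 107 + 89 + 74 + ? → (3,2) = 338 − 270 = 68.

68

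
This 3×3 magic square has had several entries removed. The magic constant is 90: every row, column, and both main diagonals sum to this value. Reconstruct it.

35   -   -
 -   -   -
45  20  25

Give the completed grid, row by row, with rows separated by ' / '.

35 40 15 / 10 30 50 / 45 20 25

Using column 1: 35 + 45 + ? → (2,1) = 90 − 80 = 10.
From main diagonal, 90 − (35 + 25) gives (2,2) = 30.
From anti-diagonal, 90 − (30 + 45) gives (1,3) = 15.
Row 1: 35 + 15 + ? = 90, so (1,2) = 40.
Row 2: 10 + 30 + ? = 90, so (2,3) = 50.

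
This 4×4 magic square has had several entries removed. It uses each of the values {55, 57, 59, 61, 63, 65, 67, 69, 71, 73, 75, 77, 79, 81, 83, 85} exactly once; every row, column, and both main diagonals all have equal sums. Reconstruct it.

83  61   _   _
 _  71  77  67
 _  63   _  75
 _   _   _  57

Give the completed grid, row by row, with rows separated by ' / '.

83 61 55 81 / 65 71 77 67 / 73 63 69 75 / 59 85 79 57

The 16 entries sum to 1120, so each line sums to 1120/4 = 280.
Row 2 must total 280; the given cells sum to 215, so (2,1) = 65.
Column 2 must total 280; the given cells sum to 195, so (4,2) = 85.
Column 4 must total 280; the given cells sum to 199, so (1,4) = 81.
Using main diagonal: 83 + 71 + 57 + ? → (3,3) = 280 − 211 = 69.
Anti-diagonal: 81 + 77 + 63 + ? = 280, so (4,1) = 59.
Row 1: 83 + 61 + 81 + ? = 280, so (1,3) = 55.
Row 3: 63 + 69 + 75 + ? = 280, so (3,1) = 73.
Row 4: 59 + 85 + 57 + ? = 280, so (4,3) = 79.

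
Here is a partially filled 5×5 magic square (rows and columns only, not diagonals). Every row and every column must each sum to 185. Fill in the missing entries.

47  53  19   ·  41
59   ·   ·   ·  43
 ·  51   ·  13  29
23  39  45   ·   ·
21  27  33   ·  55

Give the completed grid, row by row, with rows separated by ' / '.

Using row 1: 47 + 53 + 19 + 41 + ? → (1,4) = 185 − 160 = 25.
Row 5 needs 185; the known cells sum to 136, so (5,4) = 49.
Column 1 needs 185; the known cells sum to 150, so (3,1) = 35.
Column 2 must total 185; the given cells sum to 170, so (2,2) = 15.
Column 5 must total 185; the given cells sum to 168, so (4,5) = 17.
The remaining cell in row 3 is (3,3) = 185 − 128 = 57.
From row 4, 185 − (23 + 39 + 45 + 17) gives (4,4) = 61.
Using column 3: 19 + 57 + 45 + 33 + ? → (2,3) = 185 − 154 = 31.
The remaining cell in column 4 is (2,4) = 185 − 148 = 37.

47 53 19 25 41 / 59 15 31 37 43 / 35 51 57 13 29 / 23 39 45 61 17 / 21 27 33 49 55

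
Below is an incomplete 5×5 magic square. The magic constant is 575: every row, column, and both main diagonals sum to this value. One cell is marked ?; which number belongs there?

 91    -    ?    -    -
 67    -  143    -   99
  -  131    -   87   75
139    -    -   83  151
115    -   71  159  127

147

Row 5 needs 575; the known cells sum to 472, so (5,2) = 103.
Column 1: 91 + 67 + 139 + 115 + ? = 575, so (3,1) = 163.
From column 5, 575 − (99 + 75 + 151 + 127) gives (1,5) = 123.
From row 3, 575 − (163 + 131 + 87 + 75) gives (3,3) = 119.
Main diagonal must total 575; the given cells sum to 420, so (2,2) = 155.
The remaining cell in row 2 is (2,4) = 575 − 464 = 111.
Column 4: 111 + 87 + 83 + 159 + ? = 575, so (1,4) = 135.
Anti-diagonal: 123 + 111 + 119 + 115 + ? = 575, so (4,2) = 107.
Using row 4: 139 + 107 + 83 + 151 + ? → (4,3) = 575 − 480 = 95.
Column 2 needs 575; the known cells sum to 496, so (1,2) = 79.
Column 3: 143 + 119 + 95 + 71 + ? = 575, so (1,3) = 147.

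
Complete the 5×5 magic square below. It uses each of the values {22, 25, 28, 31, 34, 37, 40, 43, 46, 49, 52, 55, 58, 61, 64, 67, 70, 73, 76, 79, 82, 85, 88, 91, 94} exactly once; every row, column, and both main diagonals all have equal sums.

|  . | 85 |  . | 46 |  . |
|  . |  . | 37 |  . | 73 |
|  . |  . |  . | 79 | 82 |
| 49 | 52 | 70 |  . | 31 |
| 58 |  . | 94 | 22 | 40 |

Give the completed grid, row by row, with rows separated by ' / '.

67 85 28 46 64 / 91 34 37 55 73 / 25 43 61 79 82 / 49 52 70 88 31 / 58 76 94 22 40

The 25 entries sum to 1450, so each line sums to 1450/5 = 290.
Using row 4: 49 + 52 + 70 + 31 + ? → (4,4) = 290 − 202 = 88.
Row 5 needs 290; the known cells sum to 214, so (5,2) = 76.
The remaining cell in column 4 is (2,4) = 290 − 235 = 55.
From column 5, 290 − (73 + 82 + 31 + 40) gives (1,5) = 64.
The remaining cell in anti-diagonal is (3,3) = 290 − 229 = 61.
Using column 3: 37 + 61 + 70 + 94 + ? → (1,3) = 290 − 262 = 28.
Row 1: 85 + 28 + 46 + 64 + ? = 290, so (1,1) = 67.
From main diagonal, 290 − (67 + 61 + 88 + 40) gives (2,2) = 34.
Row 2: 34 + 37 + 55 + 73 + ? = 290, so (2,1) = 91.
From column 1, 290 − (67 + 91 + 49 + 58) gives (3,1) = 25.
Column 2 needs 290; the known cells sum to 247, so (3,2) = 43.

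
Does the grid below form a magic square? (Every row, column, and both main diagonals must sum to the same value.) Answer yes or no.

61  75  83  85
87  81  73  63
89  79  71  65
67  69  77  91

Yes

Row 1: 61 + 75 + 83 + 85 = 304.
Row 2: 87 + 81 + 73 + 63 = 304.
Row 3: 89 + 79 + 71 + 65 = 304.
Row 4: 67 + 69 + 77 + 91 = 304.
Column 1: 61 + 87 + 89 + 67 = 304.
Column 2: 75 + 81 + 79 + 69 = 304.
Column 3: 83 + 73 + 71 + 77 = 304.
Column 4: 85 + 63 + 65 + 91 = 304.
Main diagonal: 61 + 81 + 71 + 91 = 304.
Anti-diagonal: 85 + 73 + 79 + 67 = 304.
All lines sum to 304.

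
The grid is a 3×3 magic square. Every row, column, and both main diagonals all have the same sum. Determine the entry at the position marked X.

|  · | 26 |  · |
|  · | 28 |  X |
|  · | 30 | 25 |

Column 2 is complete and sums to 84; that is the magic constant.
Row 3 must total 84; the given cells sum to 55, so (3,1) = 29.
Main diagonal needs 84; the known cells sum to 53, so (1,1) = 31.
Anti-diagonal must total 84; the given cells sum to 57, so (1,3) = 27.
From column 1, 84 − (31 + 29) gives (2,1) = 24.
From column 3, 84 − (27 + 25) gives (2,3) = 32.

32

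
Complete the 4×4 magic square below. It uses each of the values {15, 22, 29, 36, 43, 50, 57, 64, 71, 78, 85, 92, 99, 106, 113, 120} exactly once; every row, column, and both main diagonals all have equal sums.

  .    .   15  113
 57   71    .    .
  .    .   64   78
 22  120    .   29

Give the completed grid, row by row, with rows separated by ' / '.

106 36 15 113 / 57 71 92 50 / 85 43 64 78 / 22 120 99 29

The 16 entries sum to 1080, so each line sums to 1080/4 = 270.
From row 4, 270 − (22 + 120 + 29) gives (4,3) = 99.
Column 3 needs 270; the known cells sum to 178, so (2,3) = 92.
Column 4: 113 + 78 + 29 + ? = 270, so (2,4) = 50.
Using main diagonal: 71 + 64 + 29 + ? → (1,1) = 270 − 164 = 106.
Anti-diagonal needs 270; the known cells sum to 227, so (3,2) = 43.
From row 1, 270 − (106 + 15 + 113) gives (1,2) = 36.
The remaining cell in row 3 is (3,1) = 270 − 185 = 85.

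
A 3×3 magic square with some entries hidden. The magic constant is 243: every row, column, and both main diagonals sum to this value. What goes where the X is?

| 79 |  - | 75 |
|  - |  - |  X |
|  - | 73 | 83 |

85

Row 1 must total 243; the given cells sum to 154, so (1,2) = 89.
Row 3 needs 243; the known cells sum to 156, so (3,1) = 87.
Column 1: 79 + 87 + ? = 243, so (2,1) = 77.
Column 2: 89 + 73 + ? = 243, so (2,2) = 81.
Column 3 needs 243; the known cells sum to 158, so (2,3) = 85.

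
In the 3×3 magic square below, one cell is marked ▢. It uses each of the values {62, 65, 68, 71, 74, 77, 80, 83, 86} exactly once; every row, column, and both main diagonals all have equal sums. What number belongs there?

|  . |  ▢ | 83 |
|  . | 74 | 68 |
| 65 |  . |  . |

62

The 9 entries sum to 666, so each line sums to 666/3 = 222.
Row 2: 74 + 68 + ? = 222, so (2,1) = 80.
Column 1 needs 222; the known cells sum to 145, so (1,1) = 77.
From column 3, 222 − (83 + 68) gives (3,3) = 71.
The remaining cell in row 1 is (1,2) = 222 − 160 = 62.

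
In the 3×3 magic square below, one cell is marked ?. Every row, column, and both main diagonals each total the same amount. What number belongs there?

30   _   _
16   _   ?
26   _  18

Column 1 is complete and sums to 72; that is the magic constant.
Row 3: 26 + 18 + ? = 72, so (3,2) = 28.
Using main diagonal: 30 + 18 + ? → (2,2) = 72 − 48 = 24.
Using anti-diagonal: 24 + 26 + ? → (1,3) = 72 − 50 = 22.
From row 1, 72 − (30 + 22) gives (1,2) = 20.
Row 2: 16 + 24 + ? = 72, so (2,3) = 32.

32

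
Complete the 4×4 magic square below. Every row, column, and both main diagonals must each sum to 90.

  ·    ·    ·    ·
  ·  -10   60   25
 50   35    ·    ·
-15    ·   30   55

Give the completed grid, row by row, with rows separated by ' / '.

From row 2, 90 − (-10 + 60 + 25) gives (2,1) = 15.
Row 4: -15 + 30 + 55 + ? = 90, so (4,2) = 20.
Column 1: 15 + 50 + (-15) + ? = 90, so (1,1) = 40.
Column 2: -10 + 35 + 20 + ? = 90, so (1,2) = 45.
Main diagonal must total 90; the given cells sum to 85, so (3,3) = 5.
From anti-diagonal, 90 − (60 + 35 + (-15)) gives (1,4) = 10.
Row 1 needs 90; the known cells sum to 95, so (1,3) = -5.
Row 3: 50 + 35 + 5 + ? = 90, so (3,4) = 0.

40 45 -5 10 / 15 -10 60 25 / 50 35 5 0 / -15 20 30 55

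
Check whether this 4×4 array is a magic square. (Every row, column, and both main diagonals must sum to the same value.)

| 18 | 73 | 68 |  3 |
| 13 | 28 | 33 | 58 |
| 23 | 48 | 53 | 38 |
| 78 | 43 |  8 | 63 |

Row 1: 18 + 73 + 68 + 3 = 162.
Row 2: 13 + 28 + 33 + 58 = 132.
Row 3: 23 + 48 + 53 + 38 = 162.
Row 4: 78 + 43 + 8 + 63 = 192.
Column 1: 18 + 13 + 23 + 78 = 132.
Column 2: 73 + 28 + 48 + 43 = 192.
Column 3: 68 + 33 + 53 + 8 = 162.
Column 4: 3 + 58 + 38 + 63 = 162.
Main diagonal: 18 + 28 + 53 + 63 = 162.
Anti-diagonal: 3 + 33 + 48 + 78 = 162.

No — column 1 sums to 132 but row 1 sums to 162.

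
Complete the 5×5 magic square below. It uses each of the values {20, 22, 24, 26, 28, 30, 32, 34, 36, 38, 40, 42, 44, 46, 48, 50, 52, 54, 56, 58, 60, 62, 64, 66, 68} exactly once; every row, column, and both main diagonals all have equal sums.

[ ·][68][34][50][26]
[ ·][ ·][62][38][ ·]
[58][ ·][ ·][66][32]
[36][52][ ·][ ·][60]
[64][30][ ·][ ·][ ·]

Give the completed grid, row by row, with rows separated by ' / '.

42 68 34 50 26 / 20 46 62 38 54 / 58 24 40 66 32 / 36 52 28 44 60 / 64 30 56 22 48

The 25 entries sum to 1100, so each line sums to 1100/5 = 220.
Row 1 must total 220; the given cells sum to 178, so (1,1) = 42.
Column 1 must total 220; the given cells sum to 200, so (2,1) = 20.
From anti-diagonal, 220 − (26 + 38 + 52 + 64) gives (3,3) = 40.
Using row 3: 58 + 40 + 66 + 32 + ? → (3,2) = 220 − 196 = 24.
The remaining cell in column 2 is (2,2) = 220 − 174 = 46.
The remaining cell in row 2 is (2,5) = 220 − 166 = 54.
Using column 5: 26 + 54 + 32 + 60 + ? → (5,5) = 220 − 172 = 48.
Main diagonal must total 220; the given cells sum to 176, so (4,4) = 44.
Row 4 needs 220; the known cells sum to 192, so (4,3) = 28.
Column 3 needs 220; the known cells sum to 164, so (5,3) = 56.
From column 4, 220 − (50 + 38 + 66 + 44) gives (5,4) = 22.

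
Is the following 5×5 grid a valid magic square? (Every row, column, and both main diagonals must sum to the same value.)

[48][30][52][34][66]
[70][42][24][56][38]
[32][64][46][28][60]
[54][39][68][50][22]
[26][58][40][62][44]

Row 1: 48 + 30 + 52 + 34 + 66 = 230.
Row 2: 70 + 42 + 24 + 56 + 38 = 230.
Row 3: 32 + 64 + 46 + 28 + 60 = 230.
Row 4: 54 + 39 + 68 + 50 + 22 = 233.
Row 5: 26 + 58 + 40 + 62 + 44 = 230.
Column 1: 48 + 70 + 32 + 54 + 26 = 230.
Column 2: 30 + 42 + 64 + 39 + 58 = 233.
Column 3: 52 + 24 + 46 + 68 + 40 = 230.
Column 4: 34 + 56 + 28 + 50 + 62 = 230.
Column 5: 66 + 38 + 60 + 22 + 44 = 230.
Main diagonal: 48 + 42 + 46 + 50 + 44 = 230.
Anti-diagonal: 66 + 56 + 46 + 39 + 26 = 233.

No — column 5 sums to 230 but anti-diagonal sums to 233.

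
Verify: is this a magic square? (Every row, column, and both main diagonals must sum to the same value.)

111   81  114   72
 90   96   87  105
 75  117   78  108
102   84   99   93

Row 1: 111 + 81 + 114 + 72 = 378.
Row 2: 90 + 96 + 87 + 105 = 378.
Row 3: 75 + 117 + 78 + 108 = 378.
Row 4: 102 + 84 + 99 + 93 = 378.
Column 1: 111 + 90 + 75 + 102 = 378.
Column 2: 81 + 96 + 117 + 84 = 378.
Column 3: 114 + 87 + 78 + 99 = 378.
Column 4: 72 + 105 + 108 + 93 = 378.
Main diagonal: 111 + 96 + 78 + 93 = 378.
Anti-diagonal: 72 + 87 + 117 + 102 = 378.
All lines sum to 378.

Yes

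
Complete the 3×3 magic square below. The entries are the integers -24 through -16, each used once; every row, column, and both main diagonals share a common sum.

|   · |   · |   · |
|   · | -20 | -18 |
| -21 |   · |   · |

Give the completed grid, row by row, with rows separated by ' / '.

-17 -24 -19 / -22 -20 -18 / -21 -16 -23

The entries are -24 through -16, which sum to -180, so each line sums to -180/3 = -60.
Row 2 needs -60; the known cells sum to -38, so (2,1) = -22.
Using column 1: -22 + (-21) + ? → (1,1) = -60 − (-43) = -17.
Main diagonal needs -60; the known cells sum to -37, so (3,3) = -23.
The remaining cell in anti-diagonal is (1,3) = -60 − (-41) = -19.
From row 1, -60 − (-17 + (-19)) gives (1,2) = -24.
From row 3, -60 − (-21 + (-23)) gives (3,2) = -16.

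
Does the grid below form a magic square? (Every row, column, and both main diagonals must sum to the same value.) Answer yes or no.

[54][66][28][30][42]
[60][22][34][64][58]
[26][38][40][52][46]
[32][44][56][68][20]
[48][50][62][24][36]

No — row 3 sums to 202 but row 4 sums to 220.

Row 1: 54 + 66 + 28 + 30 + 42 = 220.
Row 2: 60 + 22 + 34 + 64 + 58 = 238.
Row 3: 26 + 38 + 40 + 52 + 46 = 202.
Row 4: 32 + 44 + 56 + 68 + 20 = 220.
Row 5: 48 + 50 + 62 + 24 + 36 = 220.
Column 1: 54 + 60 + 26 + 32 + 48 = 220.
Column 2: 66 + 22 + 38 + 44 + 50 = 220.
Column 3: 28 + 34 + 40 + 56 + 62 = 220.
Column 4: 30 + 64 + 52 + 68 + 24 = 238.
Column 5: 42 + 58 + 46 + 20 + 36 = 202.
Main diagonal: 54 + 22 + 40 + 68 + 36 = 220.
Anti-diagonal: 42 + 64 + 40 + 44 + 48 = 238.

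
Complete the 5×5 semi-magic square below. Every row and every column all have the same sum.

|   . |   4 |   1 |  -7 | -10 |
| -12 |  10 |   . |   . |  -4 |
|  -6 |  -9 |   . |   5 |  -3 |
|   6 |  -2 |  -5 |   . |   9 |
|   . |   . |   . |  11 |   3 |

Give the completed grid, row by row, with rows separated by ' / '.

Column 5 is already complete: -10 + -4 + -3 + 9 + 3 = -5, so that is the magic constant.
Using row 1: 4 + 1 + (-7) + (-10) + ? → (1,1) = -5 − (-12) = 7.
Row 3 must total -5; the given cells sum to -13, so (3,3) = 8.
The remaining cell in row 4 is (4,4) = -5 − 8 = -13.
The remaining cell in column 1 is (5,1) = -5 − (-5) = 0.
Column 2 must total -5; the given cells sum to 3, so (5,2) = -8.
The remaining cell in column 4 is (2,4) = -5 − (-4) = -1.
From row 2, -5 − (-12 + 10 + (-1) + (-4)) gives (2,3) = 2.
Row 5 must total -5; the given cells sum to 6, so (5,3) = -11.

7 4 1 -7 -10 / -12 10 2 -1 -4 / -6 -9 8 5 -3 / 6 -2 -5 -13 9 / 0 -8 -11 11 3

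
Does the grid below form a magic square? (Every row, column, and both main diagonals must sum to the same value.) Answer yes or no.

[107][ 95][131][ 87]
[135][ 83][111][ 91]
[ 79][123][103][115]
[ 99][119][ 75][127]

Yes

Row 1: 107 + 95 + 131 + 87 = 420.
Row 2: 135 + 83 + 111 + 91 = 420.
Row 3: 79 + 123 + 103 + 115 = 420.
Row 4: 99 + 119 + 75 + 127 = 420.
Column 1: 107 + 135 + 79 + 99 = 420.
Column 2: 95 + 83 + 123 + 119 = 420.
Column 3: 131 + 111 + 103 + 75 = 420.
Column 4: 87 + 91 + 115 + 127 = 420.
Main diagonal: 107 + 83 + 103 + 127 = 420.
Anti-diagonal: 87 + 111 + 123 + 99 = 420.
All lines sum to 420.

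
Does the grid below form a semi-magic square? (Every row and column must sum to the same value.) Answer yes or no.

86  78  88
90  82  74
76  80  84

No — column 3 sums to 246 but row 3 sums to 240.

Row 1: 86 + 78 + 88 = 252.
Row 2: 90 + 82 + 74 = 246.
Row 3: 76 + 80 + 84 = 240.
Column 1: 86 + 90 + 76 = 252.
Column 2: 78 + 82 + 80 = 240.
Column 3: 88 + 74 + 84 = 246.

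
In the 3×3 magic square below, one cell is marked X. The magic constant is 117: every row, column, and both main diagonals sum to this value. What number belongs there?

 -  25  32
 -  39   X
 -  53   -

67

Row 1 needs 117; the known cells sum to 57, so (1,1) = 60.
Using main diagonal: 60 + 39 + ? → (3,3) = 117 − 99 = 18.
Using anti-diagonal: 32 + 39 + ? → (3,1) = 117 − 71 = 46.
From column 1, 117 − (60 + 46) gives (2,1) = 11.
Column 3 needs 117; the known cells sum to 50, so (2,3) = 67.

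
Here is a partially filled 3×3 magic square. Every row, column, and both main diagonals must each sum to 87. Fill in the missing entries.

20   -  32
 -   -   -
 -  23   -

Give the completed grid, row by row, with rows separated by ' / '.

Using row 1: 20 + 32 + ? → (1,2) = 87 − 52 = 35.
Using column 2: 35 + 23 + ? → (2,2) = 87 − 58 = 29.
The remaining cell in main diagonal is (3,3) = 87 − 49 = 38.
Using anti-diagonal: 32 + 29 + ? → (3,1) = 87 − 61 = 26.
Column 1: 20 + 26 + ? = 87, so (2,1) = 41.
Column 3 must total 87; the given cells sum to 70, so (2,3) = 17.

20 35 32 / 41 29 17 / 26 23 38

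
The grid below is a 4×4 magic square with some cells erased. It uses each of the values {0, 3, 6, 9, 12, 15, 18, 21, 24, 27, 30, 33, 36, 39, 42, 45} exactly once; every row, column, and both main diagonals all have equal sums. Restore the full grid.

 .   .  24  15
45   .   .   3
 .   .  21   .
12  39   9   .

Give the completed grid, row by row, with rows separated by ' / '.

33 18 24 15 / 45 6 36 3 / 0 27 21 42 / 12 39 9 30

The 16 entries sum to 360, so each line sums to 360/4 = 90.
The remaining cell in row 4 is (4,4) = 90 − 60 = 30.
From column 3, 90 − (24 + 21 + 9) gives (2,3) = 36.
Using column 4: 15 + 3 + 30 + ? → (3,4) = 90 − 48 = 42.
The remaining cell in anti-diagonal is (3,2) = 90 − 63 = 27.
Using row 2: 45 + 36 + 3 + ? → (2,2) = 90 − 84 = 6.
The remaining cell in row 3 is (3,1) = 90 − 90 = 0.
From column 1, 90 − (45 + 0 + 12) gives (1,1) = 33.
From column 2, 90 − (6 + 27 + 39) gives (1,2) = 18.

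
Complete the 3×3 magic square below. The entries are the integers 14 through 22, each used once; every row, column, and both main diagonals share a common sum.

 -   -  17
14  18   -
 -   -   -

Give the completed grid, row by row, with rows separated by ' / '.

21 16 17 / 14 18 22 / 19 20 15

The entries are 14 through 22, which sum to 162, so each line sums to 162/3 = 54.
Row 2 needs 54; the known cells sum to 32, so (2,3) = 22.
From column 3, 54 − (17 + 22) gives (3,3) = 15.
From main diagonal, 54 − (18 + 15) gives (1,1) = 21.
Anti-diagonal must total 54; the given cells sum to 35, so (3,1) = 19.
Row 1: 21 + 17 + ? = 54, so (1,2) = 16.
Row 3: 19 + 15 + ? = 54, so (3,2) = 20.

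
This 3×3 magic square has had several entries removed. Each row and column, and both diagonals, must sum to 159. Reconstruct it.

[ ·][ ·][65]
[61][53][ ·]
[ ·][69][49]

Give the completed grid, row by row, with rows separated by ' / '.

Row 2 needs 159; the known cells sum to 114, so (2,3) = 45.
Row 3 must total 159; the given cells sum to 118, so (3,1) = 41.
Using column 1: 61 + 41 + ? → (1,1) = 159 − 102 = 57.
Using column 2: 53 + 69 + ? → (1,2) = 159 − 122 = 37.

57 37 65 / 61 53 45 / 41 69 49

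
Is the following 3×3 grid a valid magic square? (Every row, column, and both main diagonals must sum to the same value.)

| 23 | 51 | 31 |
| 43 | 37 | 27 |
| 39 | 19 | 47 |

Row 1: 23 + 51 + 31 = 105.
Row 2: 43 + 37 + 27 = 107.
Row 3: 39 + 19 + 47 = 105.
Column 1: 23 + 43 + 39 = 105.
Column 2: 51 + 37 + 19 = 107.
Column 3: 31 + 27 + 47 = 105.
Main diagonal: 23 + 37 + 47 = 107.
Anti-diagonal: 31 + 37 + 39 = 107.

No — main diagonal sums to 107 but column 1 sums to 105.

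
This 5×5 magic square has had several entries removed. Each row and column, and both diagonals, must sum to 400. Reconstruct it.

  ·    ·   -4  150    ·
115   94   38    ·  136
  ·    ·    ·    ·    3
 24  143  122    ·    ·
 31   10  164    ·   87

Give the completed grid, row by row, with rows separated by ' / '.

Row 2 must total 400; the given cells sum to 383, so (2,4) = 17.
Row 5 needs 400; the known cells sum to 292, so (5,4) = 108.
Using column 3: -4 + 38 + 122 + 164 + ? → (3,3) = 400 − 320 = 80.
Using anti-diagonal: 17 + 80 + 143 + 31 + ? → (1,5) = 400 − 271 = 129.
From column 5, 400 − (129 + 136 + 3 + 87) gives (4,5) = 45.
Using row 4: 24 + 143 + 122 + 45 + ? → (4,4) = 400 − 334 = 66.
Column 4 must total 400; the given cells sum to 341, so (3,4) = 59.
Main diagonal: 94 + 80 + 66 + 87 + ? = 400, so (1,1) = 73.
Using row 1: 73 + (-4) + 150 + 129 + ? → (1,2) = 400 − 348 = 52.
Using column 1: 73 + 115 + 24 + 31 + ? → (3,1) = 400 − 243 = 157.
Column 2: 52 + 94 + 143 + 10 + ? = 400, so (3,2) = 101.

73 52 -4 150 129 / 115 94 38 17 136 / 157 101 80 59 3 / 24 143 122 66 45 / 31 10 164 108 87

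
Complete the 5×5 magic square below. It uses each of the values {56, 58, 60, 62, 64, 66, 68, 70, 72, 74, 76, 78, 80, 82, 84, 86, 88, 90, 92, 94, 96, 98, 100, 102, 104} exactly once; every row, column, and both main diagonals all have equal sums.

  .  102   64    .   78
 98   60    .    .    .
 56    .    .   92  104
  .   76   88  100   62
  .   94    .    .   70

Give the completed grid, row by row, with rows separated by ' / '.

The 25 entries sum to 2000, so each line sums to 2000/5 = 400.
Row 4: 76 + 88 + 100 + 62 + ? = 400, so (4,1) = 74.
The remaining cell in column 2 is (3,2) = 400 − 332 = 68.
The remaining cell in column 5 is (2,5) = 400 − 314 = 86.
Row 3 must total 400; the given cells sum to 320, so (3,3) = 80.
From main diagonal, 400 − (60 + 80 + 100 + 70) gives (1,1) = 90.
From row 1, 400 − (90 + 102 + 64 + 78) gives (1,4) = 66.
From column 1, 400 − (90 + 98 + 56 + 74) gives (5,1) = 82.
Anti-diagonal needs 400; the known cells sum to 316, so (2,4) = 84.
The remaining cell in row 2 is (2,3) = 400 − 328 = 72.
The remaining cell in column 3 is (5,3) = 400 − 304 = 96.
The remaining cell in column 4 is (5,4) = 400 − 342 = 58.

90 102 64 66 78 / 98 60 72 84 86 / 56 68 80 92 104 / 74 76 88 100 62 / 82 94 96 58 70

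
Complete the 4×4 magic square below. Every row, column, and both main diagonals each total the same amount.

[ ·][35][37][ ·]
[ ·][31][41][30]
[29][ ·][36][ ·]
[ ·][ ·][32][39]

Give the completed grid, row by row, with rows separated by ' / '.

40 35 37 34 / 44 31 41 30 / 29 38 36 43 / 33 42 32 39

Column 3 is already complete: 37 + 41 + 36 + 32 = 146, so that is the magic constant.
From row 2, 146 − (31 + 41 + 30) gives (2,1) = 44.
Main diagonal: 31 + 36 + 39 + ? = 146, so (1,1) = 40.
Row 1: 40 + 35 + 37 + ? = 146, so (1,4) = 34.
From column 1, 146 − (40 + 44 + 29) gives (4,1) = 33.
Column 4 needs 146; the known cells sum to 103, so (3,4) = 43.
Anti-diagonal must total 146; the given cells sum to 108, so (3,2) = 38.
Row 4: 33 + 32 + 39 + ? = 146, so (4,2) = 42.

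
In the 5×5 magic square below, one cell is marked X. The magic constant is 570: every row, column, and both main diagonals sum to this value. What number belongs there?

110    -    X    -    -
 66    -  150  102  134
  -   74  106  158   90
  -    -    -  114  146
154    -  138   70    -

94

Row 2 needs 570; the known cells sum to 452, so (2,2) = 118.
Row 3 needs 570; the known cells sum to 428, so (3,1) = 142.
Using column 1: 110 + 66 + 142 + 154 + ? → (4,1) = 570 − 472 = 98.
Column 4 must total 570; the given cells sum to 444, so (1,4) = 126.
Main diagonal: 110 + 118 + 106 + 114 + ? = 570, so (5,5) = 122.
From row 5, 570 − (154 + 138 + 70 + 122) gives (5,2) = 86.
Column 5 needs 570; the known cells sum to 492, so (1,5) = 78.
Anti-diagonal must total 570; the given cells sum to 440, so (4,2) = 130.
Using row 4: 98 + 130 + 114 + 146 + ? → (4,3) = 570 − 488 = 82.
Column 2: 118 + 74 + 130 + 86 + ? = 570, so (1,2) = 162.
From column 3, 570 − (150 + 106 + 82 + 138) gives (1,3) = 94.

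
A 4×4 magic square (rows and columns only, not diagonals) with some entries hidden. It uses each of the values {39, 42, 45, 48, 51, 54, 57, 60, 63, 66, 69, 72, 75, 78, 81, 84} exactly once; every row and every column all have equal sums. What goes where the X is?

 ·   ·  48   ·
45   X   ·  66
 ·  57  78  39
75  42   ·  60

84

The 16 entries sum to 984, so each line sums to 984/4 = 246.
Row 3 needs 246; the known cells sum to 174, so (3,1) = 72.
The remaining cell in row 4 is (4,3) = 246 − 177 = 69.
Column 1 must total 246; the given cells sum to 192, so (1,1) = 54.
The remaining cell in column 3 is (2,3) = 246 − 195 = 51.
Column 4 must total 246; the given cells sum to 165, so (1,4) = 81.
Row 1: 54 + 48 + 81 + ? = 246, so (1,2) = 63.
Row 2 must total 246; the given cells sum to 162, so (2,2) = 84.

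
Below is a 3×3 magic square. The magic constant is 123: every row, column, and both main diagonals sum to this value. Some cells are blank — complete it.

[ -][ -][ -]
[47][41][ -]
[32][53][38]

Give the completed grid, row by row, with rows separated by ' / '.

Row 2 must total 123; the given cells sum to 88, so (2,3) = 35.
Column 1: 47 + 32 + ? = 123, so (1,1) = 44.
Using column 2: 41 + 53 + ? → (1,2) = 123 − 94 = 29.
Column 3 must total 123; the given cells sum to 73, so (1,3) = 50.

44 29 50 / 47 41 35 / 32 53 38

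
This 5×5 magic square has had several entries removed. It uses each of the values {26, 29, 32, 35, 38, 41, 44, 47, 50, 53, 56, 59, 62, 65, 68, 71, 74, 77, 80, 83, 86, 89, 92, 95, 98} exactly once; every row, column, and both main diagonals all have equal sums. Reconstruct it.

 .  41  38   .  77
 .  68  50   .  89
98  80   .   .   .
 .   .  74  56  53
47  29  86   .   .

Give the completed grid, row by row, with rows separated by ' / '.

59 41 38 95 77 / 71 68 50 32 89 / 98 80 62 44 26 / 35 92 74 56 53 / 47 29 86 83 65

The 25 entries sum to 1550, so each line sums to 1550/5 = 310.
Column 2: 41 + 68 + 80 + 29 + ? = 310, so (4,2) = 92.
Column 3 needs 310; the known cells sum to 248, so (3,3) = 62.
From anti-diagonal, 310 − (77 + 62 + 92 + 47) gives (2,4) = 32.
The remaining cell in row 2 is (2,1) = 310 − 239 = 71.
Row 4 must total 310; the given cells sum to 275, so (4,1) = 35.
Using column 1: 71 + 98 + 35 + 47 + ? → (1,1) = 310 − 251 = 59.
The remaining cell in main diagonal is (5,5) = 310 − 245 = 65.
The remaining cell in row 1 is (1,4) = 310 − 215 = 95.
The remaining cell in row 5 is (5,4) = 310 − 227 = 83.
Column 4: 95 + 32 + 56 + 83 + ? = 310, so (3,4) = 44.
From column 5, 310 − (77 + 89 + 53 + 65) gives (3,5) = 26.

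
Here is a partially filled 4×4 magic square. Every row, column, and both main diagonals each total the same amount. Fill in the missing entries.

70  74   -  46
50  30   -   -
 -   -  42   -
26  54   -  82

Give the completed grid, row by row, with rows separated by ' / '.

Main diagonal is already complete: 70 + 30 + 42 + 82 = 224, so that is the magic constant.
Row 1: 70 + 74 + 46 + ? = 224, so (1,3) = 34.
The remaining cell in row 4 is (4,3) = 224 − 162 = 62.
Using column 1: 70 + 50 + 26 + ? → (3,1) = 224 − 146 = 78.
Column 2 must total 224; the given cells sum to 158, so (3,2) = 66.
Using column 3: 34 + 42 + 62 + ? → (2,3) = 224 − 138 = 86.
The remaining cell in row 2 is (2,4) = 224 − 166 = 58.
The remaining cell in row 3 is (3,4) = 224 − 186 = 38.

70 74 34 46 / 50 30 86 58 / 78 66 42 38 / 26 54 62 82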